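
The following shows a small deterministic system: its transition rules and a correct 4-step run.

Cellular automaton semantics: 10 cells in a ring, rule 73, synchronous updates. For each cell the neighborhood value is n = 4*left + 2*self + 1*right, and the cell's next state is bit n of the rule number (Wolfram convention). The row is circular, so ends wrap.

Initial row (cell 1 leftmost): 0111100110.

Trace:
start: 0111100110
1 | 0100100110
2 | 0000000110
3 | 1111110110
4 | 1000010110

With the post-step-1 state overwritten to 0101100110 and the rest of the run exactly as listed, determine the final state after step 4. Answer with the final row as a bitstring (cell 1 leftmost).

1101100110

state after step 1 := 0101100110
2 | 0001100110
3 | 1101100110
4 | 1101100110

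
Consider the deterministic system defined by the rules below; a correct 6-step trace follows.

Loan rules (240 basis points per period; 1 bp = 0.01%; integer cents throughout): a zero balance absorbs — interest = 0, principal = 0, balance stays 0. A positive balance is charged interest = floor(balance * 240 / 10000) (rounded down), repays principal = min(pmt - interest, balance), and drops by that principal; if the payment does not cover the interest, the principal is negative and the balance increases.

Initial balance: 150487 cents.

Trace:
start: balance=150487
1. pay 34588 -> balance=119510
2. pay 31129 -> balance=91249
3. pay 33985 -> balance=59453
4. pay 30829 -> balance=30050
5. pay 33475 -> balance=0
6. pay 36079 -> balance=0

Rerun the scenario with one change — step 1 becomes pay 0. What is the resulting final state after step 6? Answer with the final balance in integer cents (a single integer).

95

(re-executing from step 1 with the substitution; state before step 1: balance=150487)
1. pay 0 -> balance=154098
2. pay 31129 -> balance=126667
3. pay 33985 -> balance=95722
4. pay 30829 -> balance=67190
5. pay 33475 -> balance=35327
6. pay 36079 -> balance=95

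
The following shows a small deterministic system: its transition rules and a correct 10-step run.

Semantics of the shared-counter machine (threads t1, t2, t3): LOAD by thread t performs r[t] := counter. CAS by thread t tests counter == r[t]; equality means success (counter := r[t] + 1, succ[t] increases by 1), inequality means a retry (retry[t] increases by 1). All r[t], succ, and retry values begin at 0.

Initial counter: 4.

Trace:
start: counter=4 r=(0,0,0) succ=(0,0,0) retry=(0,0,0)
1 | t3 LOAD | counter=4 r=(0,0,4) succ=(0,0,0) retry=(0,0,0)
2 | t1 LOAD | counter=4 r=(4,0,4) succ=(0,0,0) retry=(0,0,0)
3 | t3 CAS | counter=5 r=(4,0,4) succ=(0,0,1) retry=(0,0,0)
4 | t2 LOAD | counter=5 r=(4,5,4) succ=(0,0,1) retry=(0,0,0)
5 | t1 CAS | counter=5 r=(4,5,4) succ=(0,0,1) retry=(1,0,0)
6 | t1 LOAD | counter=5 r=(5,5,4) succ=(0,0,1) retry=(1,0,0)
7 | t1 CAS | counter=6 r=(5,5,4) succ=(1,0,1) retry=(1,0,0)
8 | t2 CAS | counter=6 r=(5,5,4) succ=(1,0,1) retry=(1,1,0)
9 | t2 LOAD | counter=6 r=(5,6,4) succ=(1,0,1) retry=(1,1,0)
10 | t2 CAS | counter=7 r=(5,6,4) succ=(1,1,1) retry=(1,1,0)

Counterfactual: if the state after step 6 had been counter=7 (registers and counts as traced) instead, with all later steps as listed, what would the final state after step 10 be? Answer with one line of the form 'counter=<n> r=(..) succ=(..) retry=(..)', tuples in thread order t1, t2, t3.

counter=8 r=(5,7,4) succ=(0,1,1) retry=(2,1,0)

state after step 6 := counter=7 r=(5,5,4) succ=(0,0,1) retry=(1,0,0)
7 | t1 CAS | counter=7 r=(5,5,4) succ=(0,0,1) retry=(2,0,0)
8 | t2 CAS | counter=7 r=(5,5,4) succ=(0,0,1) retry=(2,1,0)
9 | t2 LOAD | counter=7 r=(5,7,4) succ=(0,0,1) retry=(2,1,0)
10 | t2 CAS | counter=8 r=(5,7,4) succ=(0,1,1) retry=(2,1,0)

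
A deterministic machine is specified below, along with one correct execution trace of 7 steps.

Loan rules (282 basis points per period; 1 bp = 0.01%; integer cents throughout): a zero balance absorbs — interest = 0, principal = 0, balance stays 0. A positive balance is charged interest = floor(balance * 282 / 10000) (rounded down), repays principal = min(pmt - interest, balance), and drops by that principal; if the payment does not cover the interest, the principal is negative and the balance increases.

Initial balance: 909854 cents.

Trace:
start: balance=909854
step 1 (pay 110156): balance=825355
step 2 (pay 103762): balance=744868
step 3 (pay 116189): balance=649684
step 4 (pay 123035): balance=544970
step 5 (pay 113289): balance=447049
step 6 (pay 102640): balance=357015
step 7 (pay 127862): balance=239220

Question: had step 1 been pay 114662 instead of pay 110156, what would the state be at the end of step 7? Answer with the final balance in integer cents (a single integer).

(re-executing from step 1 with the substitution; state before step 1: balance=909854)
step 1 (pay 114662): balance=820849
step 2 (pay 103762): balance=740234
step 3 (pay 116189): balance=644919
step 4 (pay 123035): balance=540070
step 5 (pay 113289): balance=442010
step 6 (pay 102640): balance=351834
step 7 (pay 127862): balance=233893

233893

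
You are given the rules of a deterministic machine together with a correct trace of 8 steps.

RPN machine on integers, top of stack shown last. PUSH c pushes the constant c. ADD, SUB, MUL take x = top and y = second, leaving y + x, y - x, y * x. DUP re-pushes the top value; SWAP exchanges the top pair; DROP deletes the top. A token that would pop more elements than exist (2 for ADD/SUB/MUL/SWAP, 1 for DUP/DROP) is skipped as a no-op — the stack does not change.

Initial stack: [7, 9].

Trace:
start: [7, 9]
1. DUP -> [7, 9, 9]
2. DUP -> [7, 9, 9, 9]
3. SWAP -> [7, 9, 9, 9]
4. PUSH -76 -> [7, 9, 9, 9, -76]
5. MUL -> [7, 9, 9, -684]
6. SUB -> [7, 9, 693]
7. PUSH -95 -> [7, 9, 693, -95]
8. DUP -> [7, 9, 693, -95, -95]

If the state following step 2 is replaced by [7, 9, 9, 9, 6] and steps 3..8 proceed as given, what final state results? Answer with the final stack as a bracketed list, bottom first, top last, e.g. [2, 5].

state after step 2 := [7, 9, 9, 9, 6]
3. SWAP -> [7, 9, 9, 6, 9]
4. PUSH -76 -> [7, 9, 9, 6, 9, -76]
5. MUL -> [7, 9, 9, 6, -684]
6. SUB -> [7, 9, 9, 690]
7. PUSH -95 -> [7, 9, 9, 690, -95]
8. DUP -> [7, 9, 9, 690, -95, -95]

[7, 9, 9, 690, -95, -95]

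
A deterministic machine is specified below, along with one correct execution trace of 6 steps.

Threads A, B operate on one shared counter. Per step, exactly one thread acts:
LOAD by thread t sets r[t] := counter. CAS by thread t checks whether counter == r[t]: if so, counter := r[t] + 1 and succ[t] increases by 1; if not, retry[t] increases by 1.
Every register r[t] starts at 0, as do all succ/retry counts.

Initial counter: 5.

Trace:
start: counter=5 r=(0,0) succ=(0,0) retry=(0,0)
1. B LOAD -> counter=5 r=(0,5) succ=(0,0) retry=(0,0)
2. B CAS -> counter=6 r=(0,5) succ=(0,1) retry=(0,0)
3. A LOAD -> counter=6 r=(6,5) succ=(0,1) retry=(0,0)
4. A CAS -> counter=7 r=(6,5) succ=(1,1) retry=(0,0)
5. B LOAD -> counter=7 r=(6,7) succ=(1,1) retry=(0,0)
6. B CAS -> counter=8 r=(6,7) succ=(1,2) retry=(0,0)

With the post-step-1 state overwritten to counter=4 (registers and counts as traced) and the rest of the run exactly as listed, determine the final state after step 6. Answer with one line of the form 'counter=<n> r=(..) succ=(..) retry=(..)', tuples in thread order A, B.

state after step 1 := counter=4 r=(0,5) succ=(0,0) retry=(0,0)
2. B CAS -> counter=4 r=(0,5) succ=(0,0) retry=(0,1)
3. A LOAD -> counter=4 r=(4,5) succ=(0,0) retry=(0,1)
4. A CAS -> counter=5 r=(4,5) succ=(1,0) retry=(0,1)
5. B LOAD -> counter=5 r=(4,5) succ=(1,0) retry=(0,1)
6. B CAS -> counter=6 r=(4,5) succ=(1,1) retry=(0,1)

counter=6 r=(4,5) succ=(1,1) retry=(0,1)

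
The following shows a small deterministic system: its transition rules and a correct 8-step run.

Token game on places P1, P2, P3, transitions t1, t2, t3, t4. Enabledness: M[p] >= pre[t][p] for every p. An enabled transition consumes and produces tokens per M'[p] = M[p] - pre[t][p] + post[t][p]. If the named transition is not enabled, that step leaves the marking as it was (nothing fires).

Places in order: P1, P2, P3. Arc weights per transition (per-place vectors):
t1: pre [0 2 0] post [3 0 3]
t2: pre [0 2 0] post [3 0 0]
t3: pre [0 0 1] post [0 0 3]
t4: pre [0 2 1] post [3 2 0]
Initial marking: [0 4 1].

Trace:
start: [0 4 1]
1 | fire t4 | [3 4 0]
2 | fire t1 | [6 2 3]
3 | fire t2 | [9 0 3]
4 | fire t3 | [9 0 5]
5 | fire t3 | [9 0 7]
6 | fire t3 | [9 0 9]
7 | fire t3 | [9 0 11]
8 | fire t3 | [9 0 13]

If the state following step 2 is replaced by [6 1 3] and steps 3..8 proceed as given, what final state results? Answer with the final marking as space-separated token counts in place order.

state after step 2 := [6 1 3]
3 | fire t2 | [6 1 3]
4 | fire t3 | [6 1 5]
5 | fire t3 | [6 1 7]
6 | fire t3 | [6 1 9]
7 | fire t3 | [6 1 11]
8 | fire t3 | [6 1 13]

6 1 13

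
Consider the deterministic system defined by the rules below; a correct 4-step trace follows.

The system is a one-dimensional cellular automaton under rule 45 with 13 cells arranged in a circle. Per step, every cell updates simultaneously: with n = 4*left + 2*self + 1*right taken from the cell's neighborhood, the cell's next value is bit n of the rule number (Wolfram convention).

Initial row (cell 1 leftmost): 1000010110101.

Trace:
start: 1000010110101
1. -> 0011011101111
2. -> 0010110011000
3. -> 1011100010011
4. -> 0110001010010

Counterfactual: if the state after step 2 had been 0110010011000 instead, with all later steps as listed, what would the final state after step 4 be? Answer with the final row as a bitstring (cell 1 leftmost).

state after step 2 := 0110010011000
3. -> 0100010010011
4. -> 1101010010010

1101010010010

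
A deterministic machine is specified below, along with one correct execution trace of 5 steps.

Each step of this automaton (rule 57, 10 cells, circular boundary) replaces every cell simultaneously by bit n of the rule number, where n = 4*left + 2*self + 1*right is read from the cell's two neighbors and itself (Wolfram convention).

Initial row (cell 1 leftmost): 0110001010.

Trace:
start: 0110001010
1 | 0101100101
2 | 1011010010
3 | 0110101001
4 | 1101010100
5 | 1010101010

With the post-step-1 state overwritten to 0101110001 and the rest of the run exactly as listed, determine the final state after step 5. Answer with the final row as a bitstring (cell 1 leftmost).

state after step 1 := 0101110001
2 | 1011001100
3 | 0110101010
4 | 0101010101
5 | 1010101010

1010101010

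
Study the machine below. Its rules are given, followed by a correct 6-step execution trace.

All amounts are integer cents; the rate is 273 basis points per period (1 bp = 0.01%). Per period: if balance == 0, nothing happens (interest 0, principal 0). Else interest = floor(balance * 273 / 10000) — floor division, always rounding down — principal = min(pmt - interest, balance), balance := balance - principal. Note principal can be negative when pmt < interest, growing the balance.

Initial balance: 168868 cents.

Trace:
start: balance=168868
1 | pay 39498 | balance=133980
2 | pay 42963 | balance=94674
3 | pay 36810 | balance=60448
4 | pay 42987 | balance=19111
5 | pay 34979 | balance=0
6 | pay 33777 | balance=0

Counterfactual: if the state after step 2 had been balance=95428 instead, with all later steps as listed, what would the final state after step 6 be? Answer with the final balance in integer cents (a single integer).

state after step 2 := balance=95428
3 | pay 36810 | balance=61223
4 | pay 42987 | balance=19907
5 | pay 34979 | balance=0
6 | pay 33777 | balance=0

0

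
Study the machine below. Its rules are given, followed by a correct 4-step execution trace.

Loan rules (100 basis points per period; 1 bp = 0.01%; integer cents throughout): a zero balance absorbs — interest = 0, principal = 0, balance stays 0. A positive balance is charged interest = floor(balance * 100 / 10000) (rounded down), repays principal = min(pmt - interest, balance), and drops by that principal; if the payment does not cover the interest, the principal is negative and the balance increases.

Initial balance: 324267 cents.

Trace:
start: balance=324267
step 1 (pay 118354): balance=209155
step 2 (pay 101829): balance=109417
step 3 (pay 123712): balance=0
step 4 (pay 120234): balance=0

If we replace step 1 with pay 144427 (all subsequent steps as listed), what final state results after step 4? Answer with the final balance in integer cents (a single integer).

0

(re-executing from step 1 with the substitution; state before step 1: balance=324267)
step 1 (pay 144427): balance=183082
step 2 (pay 101829): balance=83083
step 3 (pay 123712): balance=0
step 4 (pay 120234): balance=0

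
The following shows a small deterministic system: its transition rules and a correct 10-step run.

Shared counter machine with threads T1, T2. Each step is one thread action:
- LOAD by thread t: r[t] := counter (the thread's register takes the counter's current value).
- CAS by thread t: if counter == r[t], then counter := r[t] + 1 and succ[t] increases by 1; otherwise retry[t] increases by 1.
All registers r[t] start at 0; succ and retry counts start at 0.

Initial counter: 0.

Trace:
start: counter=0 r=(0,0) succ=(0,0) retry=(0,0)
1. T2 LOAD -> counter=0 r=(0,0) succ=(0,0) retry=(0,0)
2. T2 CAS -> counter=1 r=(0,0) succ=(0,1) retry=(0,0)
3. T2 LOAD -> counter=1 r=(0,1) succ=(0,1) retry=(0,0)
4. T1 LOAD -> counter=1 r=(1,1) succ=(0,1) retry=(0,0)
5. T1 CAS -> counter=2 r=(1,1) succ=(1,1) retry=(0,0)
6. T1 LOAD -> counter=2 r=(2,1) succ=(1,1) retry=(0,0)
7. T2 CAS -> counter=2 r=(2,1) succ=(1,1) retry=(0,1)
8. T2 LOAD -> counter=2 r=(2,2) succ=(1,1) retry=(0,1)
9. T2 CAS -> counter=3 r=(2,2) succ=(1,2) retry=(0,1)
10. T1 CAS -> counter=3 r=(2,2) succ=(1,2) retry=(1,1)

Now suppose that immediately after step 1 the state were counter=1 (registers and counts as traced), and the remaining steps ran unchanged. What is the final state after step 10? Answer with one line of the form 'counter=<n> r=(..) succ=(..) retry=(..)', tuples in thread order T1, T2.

state after step 1 := counter=1 r=(0,0) succ=(0,0) retry=(0,0)
2. T2 CAS -> counter=1 r=(0,0) succ=(0,0) retry=(0,1)
3. T2 LOAD -> counter=1 r=(0,1) succ=(0,0) retry=(0,1)
4. T1 LOAD -> counter=1 r=(1,1) succ=(0,0) retry=(0,1)
5. T1 CAS -> counter=2 r=(1,1) succ=(1,0) retry=(0,1)
6. T1 LOAD -> counter=2 r=(2,1) succ=(1,0) retry=(0,1)
7. T2 CAS -> counter=2 r=(2,1) succ=(1,0) retry=(0,2)
8. T2 LOAD -> counter=2 r=(2,2) succ=(1,0) retry=(0,2)
9. T2 CAS -> counter=3 r=(2,2) succ=(1,1) retry=(0,2)
10. T1 CAS -> counter=3 r=(2,2) succ=(1,1) retry=(1,2)

counter=3 r=(2,2) succ=(1,1) retry=(1,2)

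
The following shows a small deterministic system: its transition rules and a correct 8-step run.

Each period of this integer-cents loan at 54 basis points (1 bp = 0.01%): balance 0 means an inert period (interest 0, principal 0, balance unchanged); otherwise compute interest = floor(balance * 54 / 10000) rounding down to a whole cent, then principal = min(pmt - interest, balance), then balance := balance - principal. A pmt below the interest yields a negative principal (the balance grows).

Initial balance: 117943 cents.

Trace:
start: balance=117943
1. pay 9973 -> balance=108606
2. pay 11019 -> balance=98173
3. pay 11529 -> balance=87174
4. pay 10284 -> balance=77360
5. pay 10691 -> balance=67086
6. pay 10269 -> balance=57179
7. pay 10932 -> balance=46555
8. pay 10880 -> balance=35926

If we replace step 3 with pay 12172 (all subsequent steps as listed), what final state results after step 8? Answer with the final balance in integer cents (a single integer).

(re-executing from step 3 with the substitution; state before step 3: balance=98173)
3. pay 12172 -> balance=86531
4. pay 10284 -> balance=76714
5. pay 10691 -> balance=66437
6. pay 10269 -> balance=56526
7. pay 10932 -> balance=45899
8. pay 10880 -> balance=35266

35266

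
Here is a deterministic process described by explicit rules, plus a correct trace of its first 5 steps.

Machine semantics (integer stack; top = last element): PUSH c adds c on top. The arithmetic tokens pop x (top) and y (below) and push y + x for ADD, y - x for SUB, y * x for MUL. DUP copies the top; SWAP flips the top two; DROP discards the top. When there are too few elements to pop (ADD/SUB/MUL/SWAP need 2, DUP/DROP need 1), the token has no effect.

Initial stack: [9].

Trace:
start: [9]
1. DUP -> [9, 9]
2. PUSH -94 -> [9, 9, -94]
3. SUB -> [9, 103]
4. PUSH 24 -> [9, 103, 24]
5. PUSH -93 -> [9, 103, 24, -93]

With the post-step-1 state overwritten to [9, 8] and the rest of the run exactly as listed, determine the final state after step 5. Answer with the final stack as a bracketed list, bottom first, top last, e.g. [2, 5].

state after step 1 := [9, 8]
2. PUSH -94 -> [9, 8, -94]
3. SUB -> [9, 102]
4. PUSH 24 -> [9, 102, 24]
5. PUSH -93 -> [9, 102, 24, -93]

[9, 102, 24, -93]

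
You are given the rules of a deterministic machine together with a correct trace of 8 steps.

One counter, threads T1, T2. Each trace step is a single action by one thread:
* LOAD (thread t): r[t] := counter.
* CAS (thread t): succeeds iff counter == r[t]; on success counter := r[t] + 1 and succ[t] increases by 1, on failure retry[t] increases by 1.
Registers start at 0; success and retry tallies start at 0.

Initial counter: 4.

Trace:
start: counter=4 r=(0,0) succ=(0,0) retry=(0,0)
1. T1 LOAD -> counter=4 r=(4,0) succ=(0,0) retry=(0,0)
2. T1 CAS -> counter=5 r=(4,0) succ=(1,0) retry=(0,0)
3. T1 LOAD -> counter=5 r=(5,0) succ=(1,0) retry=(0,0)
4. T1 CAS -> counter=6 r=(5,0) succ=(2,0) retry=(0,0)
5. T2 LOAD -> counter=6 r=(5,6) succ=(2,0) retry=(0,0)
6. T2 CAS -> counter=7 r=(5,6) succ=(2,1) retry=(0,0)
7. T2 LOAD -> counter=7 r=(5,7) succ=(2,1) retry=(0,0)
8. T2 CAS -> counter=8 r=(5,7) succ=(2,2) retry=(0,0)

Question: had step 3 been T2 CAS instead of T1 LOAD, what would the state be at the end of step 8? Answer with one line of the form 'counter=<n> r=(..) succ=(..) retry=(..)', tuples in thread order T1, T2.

counter=7 r=(4,6) succ=(1,2) retry=(1,1)

(re-executing from step 3 with the substitution; state before step 3: counter=5 r=(4,0) succ=(1,0) retry=(0,0))
3. T2 CAS -> counter=5 r=(4,0) succ=(1,0) retry=(0,1)
4. T1 CAS -> counter=5 r=(4,0) succ=(1,0) retry=(1,1)
5. T2 LOAD -> counter=5 r=(4,5) succ=(1,0) retry=(1,1)
6. T2 CAS -> counter=6 r=(4,5) succ=(1,1) retry=(1,1)
7. T2 LOAD -> counter=6 r=(4,6) succ=(1,1) retry=(1,1)
8. T2 CAS -> counter=7 r=(4,6) succ=(1,2) retry=(1,1)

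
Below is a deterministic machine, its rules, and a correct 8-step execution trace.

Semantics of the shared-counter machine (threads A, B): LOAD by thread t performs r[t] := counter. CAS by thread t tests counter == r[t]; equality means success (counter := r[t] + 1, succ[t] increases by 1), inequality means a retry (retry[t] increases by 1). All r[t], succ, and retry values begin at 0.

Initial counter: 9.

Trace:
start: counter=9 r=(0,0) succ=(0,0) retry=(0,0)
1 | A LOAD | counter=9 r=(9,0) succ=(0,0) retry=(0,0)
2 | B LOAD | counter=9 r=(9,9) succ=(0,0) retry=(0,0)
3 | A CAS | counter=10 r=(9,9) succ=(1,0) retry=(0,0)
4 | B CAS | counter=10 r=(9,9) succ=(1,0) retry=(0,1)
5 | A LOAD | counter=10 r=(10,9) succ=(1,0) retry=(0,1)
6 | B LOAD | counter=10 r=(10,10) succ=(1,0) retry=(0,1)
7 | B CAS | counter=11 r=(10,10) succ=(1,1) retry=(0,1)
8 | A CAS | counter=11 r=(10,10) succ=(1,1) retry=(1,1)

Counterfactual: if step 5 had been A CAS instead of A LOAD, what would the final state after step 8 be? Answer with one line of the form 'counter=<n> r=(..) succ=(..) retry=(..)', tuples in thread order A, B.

counter=11 r=(9,10) succ=(1,1) retry=(2,1)

(re-executing from step 5 with the substitution; state before step 5: counter=10 r=(9,9) succ=(1,0) retry=(0,1))
5 | A CAS | counter=10 r=(9,9) succ=(1,0) retry=(1,1)
6 | B LOAD | counter=10 r=(9,10) succ=(1,0) retry=(1,1)
7 | B CAS | counter=11 r=(9,10) succ=(1,1) retry=(1,1)
8 | A CAS | counter=11 r=(9,10) succ=(1,1) retry=(2,1)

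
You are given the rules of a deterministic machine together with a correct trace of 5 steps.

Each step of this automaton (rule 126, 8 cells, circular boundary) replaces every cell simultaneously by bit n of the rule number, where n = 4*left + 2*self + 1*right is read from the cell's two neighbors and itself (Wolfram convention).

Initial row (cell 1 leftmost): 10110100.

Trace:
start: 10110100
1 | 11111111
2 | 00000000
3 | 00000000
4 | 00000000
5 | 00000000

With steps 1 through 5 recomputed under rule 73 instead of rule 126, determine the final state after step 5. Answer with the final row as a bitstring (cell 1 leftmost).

10110111

(re-executing steps 1..5 under rule 73; state before step 1: 10110100)
1 | 00110000
2 | 10110111
3 | 10110100
4 | 00110000
5 | 10110111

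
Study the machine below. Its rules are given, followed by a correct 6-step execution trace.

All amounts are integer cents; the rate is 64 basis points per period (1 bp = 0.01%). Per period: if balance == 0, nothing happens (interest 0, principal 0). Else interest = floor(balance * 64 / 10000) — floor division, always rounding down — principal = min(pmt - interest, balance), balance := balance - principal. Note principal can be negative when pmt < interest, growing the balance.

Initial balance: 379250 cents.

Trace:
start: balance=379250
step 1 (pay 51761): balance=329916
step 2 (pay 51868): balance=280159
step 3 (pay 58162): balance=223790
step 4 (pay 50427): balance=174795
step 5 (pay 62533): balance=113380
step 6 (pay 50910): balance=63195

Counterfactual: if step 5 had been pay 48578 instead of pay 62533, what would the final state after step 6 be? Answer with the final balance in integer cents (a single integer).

(re-executing from step 5 with the substitution; state before step 5: balance=174795)
step 5 (pay 48578): balance=127335
step 6 (pay 50910): balance=77239

77239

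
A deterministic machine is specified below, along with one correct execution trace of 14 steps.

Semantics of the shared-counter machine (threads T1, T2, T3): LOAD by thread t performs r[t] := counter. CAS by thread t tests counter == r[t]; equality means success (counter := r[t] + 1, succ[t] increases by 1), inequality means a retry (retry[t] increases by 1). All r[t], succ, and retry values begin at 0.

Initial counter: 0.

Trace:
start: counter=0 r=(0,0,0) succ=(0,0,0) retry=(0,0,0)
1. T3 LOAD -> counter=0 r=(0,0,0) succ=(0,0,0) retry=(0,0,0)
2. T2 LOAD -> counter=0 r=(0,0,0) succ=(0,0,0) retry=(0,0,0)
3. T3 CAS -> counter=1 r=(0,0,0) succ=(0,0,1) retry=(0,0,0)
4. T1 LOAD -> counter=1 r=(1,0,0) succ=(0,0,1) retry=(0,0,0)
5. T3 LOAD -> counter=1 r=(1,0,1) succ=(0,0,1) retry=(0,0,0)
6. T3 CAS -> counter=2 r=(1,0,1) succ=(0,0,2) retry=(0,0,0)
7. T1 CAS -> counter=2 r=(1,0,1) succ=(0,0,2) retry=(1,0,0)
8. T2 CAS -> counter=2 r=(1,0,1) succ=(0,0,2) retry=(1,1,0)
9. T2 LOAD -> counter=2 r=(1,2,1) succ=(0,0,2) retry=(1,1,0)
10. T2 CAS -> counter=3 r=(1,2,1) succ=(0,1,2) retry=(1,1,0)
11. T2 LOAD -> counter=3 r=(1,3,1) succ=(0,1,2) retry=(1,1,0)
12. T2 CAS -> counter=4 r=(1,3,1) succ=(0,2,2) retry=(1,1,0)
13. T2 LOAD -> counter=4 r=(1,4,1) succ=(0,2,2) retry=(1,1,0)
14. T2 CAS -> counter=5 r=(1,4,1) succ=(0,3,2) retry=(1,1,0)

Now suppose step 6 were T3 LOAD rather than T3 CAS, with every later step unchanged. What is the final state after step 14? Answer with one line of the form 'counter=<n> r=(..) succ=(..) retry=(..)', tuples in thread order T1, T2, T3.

counter=5 r=(1,4,1) succ=(1,3,1) retry=(0,1,0)

(re-executing from step 6 with the substitution; state before step 6: counter=1 r=(1,0,1) succ=(0,0,1) retry=(0,0,0))
6. T3 LOAD -> counter=1 r=(1,0,1) succ=(0,0,1) retry=(0,0,0)
7. T1 CAS -> counter=2 r=(1,0,1) succ=(1,0,1) retry=(0,0,0)
8. T2 CAS -> counter=2 r=(1,0,1) succ=(1,0,1) retry=(0,1,0)
9. T2 LOAD -> counter=2 r=(1,2,1) succ=(1,0,1) retry=(0,1,0)
10. T2 CAS -> counter=3 r=(1,2,1) succ=(1,1,1) retry=(0,1,0)
11. T2 LOAD -> counter=3 r=(1,3,1) succ=(1,1,1) retry=(0,1,0)
12. T2 CAS -> counter=4 r=(1,3,1) succ=(1,2,1) retry=(0,1,0)
13. T2 LOAD -> counter=4 r=(1,4,1) succ=(1,2,1) retry=(0,1,0)
14. T2 CAS -> counter=5 r=(1,4,1) succ=(1,3,1) retry=(0,1,0)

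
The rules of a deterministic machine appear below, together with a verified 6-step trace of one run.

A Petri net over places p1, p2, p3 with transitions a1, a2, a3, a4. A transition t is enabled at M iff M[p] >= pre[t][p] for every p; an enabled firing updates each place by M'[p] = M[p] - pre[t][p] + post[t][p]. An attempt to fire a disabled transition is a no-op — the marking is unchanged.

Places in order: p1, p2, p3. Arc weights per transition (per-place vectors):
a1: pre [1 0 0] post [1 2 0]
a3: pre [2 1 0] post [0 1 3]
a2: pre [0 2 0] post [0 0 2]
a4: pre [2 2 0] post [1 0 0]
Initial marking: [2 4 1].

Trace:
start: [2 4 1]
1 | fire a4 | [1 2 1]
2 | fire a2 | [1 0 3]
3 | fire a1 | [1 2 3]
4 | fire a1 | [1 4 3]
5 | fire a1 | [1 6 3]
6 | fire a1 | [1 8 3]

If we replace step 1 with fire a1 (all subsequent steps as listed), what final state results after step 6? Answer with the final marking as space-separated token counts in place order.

(re-executing from step 1 with the substitution; state before step 1: [2 4 1])
1 | fire a1 | [2 6 1]
2 | fire a2 | [2 4 3]
3 | fire a1 | [2 6 3]
4 | fire a1 | [2 8 3]
5 | fire a1 | [2 10 3]
6 | fire a1 | [2 12 3]

2 12 3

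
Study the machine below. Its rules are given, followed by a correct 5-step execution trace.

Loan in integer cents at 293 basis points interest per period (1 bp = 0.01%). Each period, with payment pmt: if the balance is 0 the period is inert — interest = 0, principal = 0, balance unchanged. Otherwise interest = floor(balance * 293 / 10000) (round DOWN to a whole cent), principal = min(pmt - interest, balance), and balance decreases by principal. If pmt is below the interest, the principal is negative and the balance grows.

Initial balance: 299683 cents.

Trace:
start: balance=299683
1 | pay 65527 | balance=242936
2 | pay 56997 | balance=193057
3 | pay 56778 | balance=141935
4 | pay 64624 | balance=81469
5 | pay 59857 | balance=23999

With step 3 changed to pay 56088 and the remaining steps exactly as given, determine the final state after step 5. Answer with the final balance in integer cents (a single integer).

(re-executing from step 3 with the substitution; state before step 3: balance=193057)
3 | pay 56088 | balance=142625
4 | pay 64624 | balance=82179
5 | pay 59857 | balance=24729

24729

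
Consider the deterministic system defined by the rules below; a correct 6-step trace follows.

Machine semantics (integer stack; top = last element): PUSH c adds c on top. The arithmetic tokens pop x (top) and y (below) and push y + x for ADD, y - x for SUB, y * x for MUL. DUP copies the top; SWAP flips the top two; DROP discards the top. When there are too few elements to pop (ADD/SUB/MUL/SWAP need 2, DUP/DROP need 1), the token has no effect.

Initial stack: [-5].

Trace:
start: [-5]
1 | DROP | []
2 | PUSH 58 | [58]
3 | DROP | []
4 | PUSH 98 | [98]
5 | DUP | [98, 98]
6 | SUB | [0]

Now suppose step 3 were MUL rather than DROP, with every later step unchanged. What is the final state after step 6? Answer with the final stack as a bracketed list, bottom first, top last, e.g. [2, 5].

[58, 0]

(re-executing from step 3 with the substitution; state before step 3: [58])
3 | MUL | [58]
4 | PUSH 98 | [58, 98]
5 | DUP | [58, 98, 98]
6 | SUB | [58, 0]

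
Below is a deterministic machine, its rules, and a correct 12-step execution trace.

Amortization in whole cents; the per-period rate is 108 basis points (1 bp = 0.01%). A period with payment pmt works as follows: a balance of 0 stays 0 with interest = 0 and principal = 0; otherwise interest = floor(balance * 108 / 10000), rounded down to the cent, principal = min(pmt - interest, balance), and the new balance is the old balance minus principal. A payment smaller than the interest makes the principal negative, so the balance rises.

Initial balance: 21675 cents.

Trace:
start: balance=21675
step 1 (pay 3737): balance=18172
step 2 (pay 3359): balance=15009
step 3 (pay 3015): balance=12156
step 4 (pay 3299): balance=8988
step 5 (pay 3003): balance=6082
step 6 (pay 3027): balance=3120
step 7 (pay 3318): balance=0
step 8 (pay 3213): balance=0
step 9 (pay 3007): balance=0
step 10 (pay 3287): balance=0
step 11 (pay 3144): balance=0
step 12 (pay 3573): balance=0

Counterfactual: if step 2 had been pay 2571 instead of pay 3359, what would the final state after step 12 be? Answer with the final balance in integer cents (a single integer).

(re-executing from step 2 with the substitution; state before step 2: balance=18172)
step 2 (pay 2571): balance=15797
step 3 (pay 3015): balance=12952
step 4 (pay 3299): balance=9792
step 5 (pay 3003): balance=6894
step 6 (pay 3027): balance=3941
step 7 (pay 3318): balance=665
step 8 (pay 3213): balance=0
step 9 (pay 3007): balance=0
step 10 (pay 3287): balance=0
step 11 (pay 3144): balance=0
step 12 (pay 3573): balance=0

0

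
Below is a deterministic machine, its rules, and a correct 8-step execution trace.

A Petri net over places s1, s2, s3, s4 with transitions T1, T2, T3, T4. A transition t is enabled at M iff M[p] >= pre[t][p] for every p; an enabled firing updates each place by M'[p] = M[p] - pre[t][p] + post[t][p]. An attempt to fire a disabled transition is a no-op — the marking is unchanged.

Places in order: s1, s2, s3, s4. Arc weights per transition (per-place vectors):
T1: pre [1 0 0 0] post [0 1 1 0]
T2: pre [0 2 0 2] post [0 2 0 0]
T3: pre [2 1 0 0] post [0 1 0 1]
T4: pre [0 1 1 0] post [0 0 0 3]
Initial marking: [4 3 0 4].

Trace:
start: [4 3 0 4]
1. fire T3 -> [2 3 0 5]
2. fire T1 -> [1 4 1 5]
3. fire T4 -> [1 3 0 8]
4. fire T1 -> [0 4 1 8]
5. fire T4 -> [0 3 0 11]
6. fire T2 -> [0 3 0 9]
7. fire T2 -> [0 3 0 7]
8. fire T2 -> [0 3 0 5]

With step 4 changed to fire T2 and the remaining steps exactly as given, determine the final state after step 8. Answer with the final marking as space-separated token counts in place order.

(re-executing from step 4 with the substitution; state before step 4: [1 3 0 8])
4. fire T2 -> [1 3 0 6]
5. fire T4 -> [1 3 0 6]
6. fire T2 -> [1 3 0 4]
7. fire T2 -> [1 3 0 2]
8. fire T2 -> [1 3 0 0]

1 3 0 0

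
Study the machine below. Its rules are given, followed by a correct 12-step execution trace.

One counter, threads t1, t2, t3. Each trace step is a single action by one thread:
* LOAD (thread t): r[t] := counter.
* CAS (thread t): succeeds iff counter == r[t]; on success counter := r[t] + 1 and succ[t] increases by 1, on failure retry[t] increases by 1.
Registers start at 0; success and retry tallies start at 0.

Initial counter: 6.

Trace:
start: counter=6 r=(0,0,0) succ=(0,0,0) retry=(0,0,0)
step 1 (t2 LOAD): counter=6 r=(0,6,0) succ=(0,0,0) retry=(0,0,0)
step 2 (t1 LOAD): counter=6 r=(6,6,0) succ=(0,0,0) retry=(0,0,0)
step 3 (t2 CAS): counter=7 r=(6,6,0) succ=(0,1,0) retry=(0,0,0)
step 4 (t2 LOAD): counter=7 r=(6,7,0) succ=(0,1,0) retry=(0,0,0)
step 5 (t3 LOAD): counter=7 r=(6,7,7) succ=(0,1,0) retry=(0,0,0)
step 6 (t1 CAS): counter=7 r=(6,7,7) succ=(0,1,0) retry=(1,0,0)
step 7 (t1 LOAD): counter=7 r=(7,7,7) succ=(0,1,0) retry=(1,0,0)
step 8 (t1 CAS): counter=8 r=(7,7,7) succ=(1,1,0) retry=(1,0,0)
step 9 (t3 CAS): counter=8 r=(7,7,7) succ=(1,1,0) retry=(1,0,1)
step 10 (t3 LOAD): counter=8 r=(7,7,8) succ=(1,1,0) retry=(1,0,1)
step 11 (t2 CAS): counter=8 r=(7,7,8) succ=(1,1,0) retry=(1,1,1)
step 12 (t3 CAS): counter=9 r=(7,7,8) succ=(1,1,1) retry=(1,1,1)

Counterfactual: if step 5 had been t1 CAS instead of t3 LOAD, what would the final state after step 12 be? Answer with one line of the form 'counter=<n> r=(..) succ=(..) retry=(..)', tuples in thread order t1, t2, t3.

(re-executing from step 5 with the substitution; state before step 5: counter=7 r=(6,7,0) succ=(0,1,0) retry=(0,0,0))
step 5 (t1 CAS): counter=7 r=(6,7,0) succ=(0,1,0) retry=(1,0,0)
step 6 (t1 CAS): counter=7 r=(6,7,0) succ=(0,1,0) retry=(2,0,0)
step 7 (t1 LOAD): counter=7 r=(7,7,0) succ=(0,1,0) retry=(2,0,0)
step 8 (t1 CAS): counter=8 r=(7,7,0) succ=(1,1,0) retry=(2,0,0)
step 9 (t3 CAS): counter=8 r=(7,7,0) succ=(1,1,0) retry=(2,0,1)
step 10 (t3 LOAD): counter=8 r=(7,7,8) succ=(1,1,0) retry=(2,0,1)
step 11 (t2 CAS): counter=8 r=(7,7,8) succ=(1,1,0) retry=(2,1,1)
step 12 (t3 CAS): counter=9 r=(7,7,8) succ=(1,1,1) retry=(2,1,1)

counter=9 r=(7,7,8) succ=(1,1,1) retry=(2,1,1)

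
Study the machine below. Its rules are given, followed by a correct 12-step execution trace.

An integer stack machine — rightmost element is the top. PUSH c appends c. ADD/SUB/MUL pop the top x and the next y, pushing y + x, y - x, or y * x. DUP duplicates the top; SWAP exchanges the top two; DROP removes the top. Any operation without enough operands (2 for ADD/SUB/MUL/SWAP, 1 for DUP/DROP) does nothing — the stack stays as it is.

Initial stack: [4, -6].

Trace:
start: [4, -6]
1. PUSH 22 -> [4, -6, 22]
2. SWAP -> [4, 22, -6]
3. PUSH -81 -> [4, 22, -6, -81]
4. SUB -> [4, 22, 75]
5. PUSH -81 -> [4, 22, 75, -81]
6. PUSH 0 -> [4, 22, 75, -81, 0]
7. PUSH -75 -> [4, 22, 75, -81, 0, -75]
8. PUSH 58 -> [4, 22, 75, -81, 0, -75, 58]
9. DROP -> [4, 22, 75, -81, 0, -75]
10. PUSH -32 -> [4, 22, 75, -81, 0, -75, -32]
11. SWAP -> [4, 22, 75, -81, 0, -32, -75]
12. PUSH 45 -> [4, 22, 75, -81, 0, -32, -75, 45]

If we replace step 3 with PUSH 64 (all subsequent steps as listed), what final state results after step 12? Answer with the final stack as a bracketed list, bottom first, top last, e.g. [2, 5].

(re-executing from step 3 with the substitution; state before step 3: [4, 22, -6])
3. PUSH 64 -> [4, 22, -6, 64]
4. SUB -> [4, 22, -70]
5. PUSH -81 -> [4, 22, -70, -81]
6. PUSH 0 -> [4, 22, -70, -81, 0]
7. PUSH -75 -> [4, 22, -70, -81, 0, -75]
8. PUSH 58 -> [4, 22, -70, -81, 0, -75, 58]
9. DROP -> [4, 22, -70, -81, 0, -75]
10. PUSH -32 -> [4, 22, -70, -81, 0, -75, -32]
11. SWAP -> [4, 22, -70, -81, 0, -32, -75]
12. PUSH 45 -> [4, 22, -70, -81, 0, -32, -75, 45]

[4, 22, -70, -81, 0, -32, -75, 45]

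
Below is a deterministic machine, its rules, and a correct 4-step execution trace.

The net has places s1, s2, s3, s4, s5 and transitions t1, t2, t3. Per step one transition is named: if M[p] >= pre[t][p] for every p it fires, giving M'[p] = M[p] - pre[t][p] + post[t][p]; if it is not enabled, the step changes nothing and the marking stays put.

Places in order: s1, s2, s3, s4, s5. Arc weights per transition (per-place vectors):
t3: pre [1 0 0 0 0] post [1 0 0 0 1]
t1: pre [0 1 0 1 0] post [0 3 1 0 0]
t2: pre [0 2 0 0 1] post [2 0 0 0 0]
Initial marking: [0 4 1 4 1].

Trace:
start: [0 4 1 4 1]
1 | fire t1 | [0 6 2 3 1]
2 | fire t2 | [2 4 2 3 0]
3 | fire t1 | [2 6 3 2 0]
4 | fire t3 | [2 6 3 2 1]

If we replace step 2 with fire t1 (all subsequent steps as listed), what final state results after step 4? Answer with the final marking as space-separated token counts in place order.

(re-executing from step 2 with the substitution; state before step 2: [0 6 2 3 1])
2 | fire t1 | [0 8 3 2 1]
3 | fire t1 | [0 10 4 1 1]
4 | fire t3 | [0 10 4 1 1]

0 10 4 1 1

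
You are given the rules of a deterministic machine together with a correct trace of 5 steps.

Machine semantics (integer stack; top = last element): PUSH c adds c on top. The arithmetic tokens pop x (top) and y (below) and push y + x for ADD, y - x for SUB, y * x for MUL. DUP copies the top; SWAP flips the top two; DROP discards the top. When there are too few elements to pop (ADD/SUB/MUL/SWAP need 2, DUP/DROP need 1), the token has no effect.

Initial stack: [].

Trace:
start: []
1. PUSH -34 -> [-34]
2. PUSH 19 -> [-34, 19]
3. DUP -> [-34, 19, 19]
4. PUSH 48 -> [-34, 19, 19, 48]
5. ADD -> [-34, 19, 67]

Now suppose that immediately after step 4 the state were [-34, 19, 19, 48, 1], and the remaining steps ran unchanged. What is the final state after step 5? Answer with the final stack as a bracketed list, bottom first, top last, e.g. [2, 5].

state after step 4 := [-34, 19, 19, 48, 1]
5. ADD -> [-34, 19, 19, 49]

[-34, 19, 19, 49]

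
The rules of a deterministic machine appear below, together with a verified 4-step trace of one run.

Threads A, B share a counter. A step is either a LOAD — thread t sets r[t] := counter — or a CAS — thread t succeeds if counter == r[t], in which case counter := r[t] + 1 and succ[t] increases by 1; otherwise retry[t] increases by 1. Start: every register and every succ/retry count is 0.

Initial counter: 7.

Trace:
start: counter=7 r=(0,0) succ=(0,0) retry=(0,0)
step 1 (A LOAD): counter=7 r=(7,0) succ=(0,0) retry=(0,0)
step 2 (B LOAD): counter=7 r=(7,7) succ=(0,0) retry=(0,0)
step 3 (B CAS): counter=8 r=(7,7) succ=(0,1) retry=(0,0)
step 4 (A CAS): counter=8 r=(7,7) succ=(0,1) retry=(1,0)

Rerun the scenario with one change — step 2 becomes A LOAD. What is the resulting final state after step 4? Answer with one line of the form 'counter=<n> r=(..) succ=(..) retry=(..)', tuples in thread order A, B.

counter=8 r=(7,0) succ=(1,0) retry=(0,1)

(re-executing from step 2 with the substitution; state before step 2: counter=7 r=(7,0) succ=(0,0) retry=(0,0))
step 2 (A LOAD): counter=7 r=(7,0) succ=(0,0) retry=(0,0)
step 3 (B CAS): counter=7 r=(7,0) succ=(0,0) retry=(0,1)
step 4 (A CAS): counter=8 r=(7,0) succ=(1,0) retry=(0,1)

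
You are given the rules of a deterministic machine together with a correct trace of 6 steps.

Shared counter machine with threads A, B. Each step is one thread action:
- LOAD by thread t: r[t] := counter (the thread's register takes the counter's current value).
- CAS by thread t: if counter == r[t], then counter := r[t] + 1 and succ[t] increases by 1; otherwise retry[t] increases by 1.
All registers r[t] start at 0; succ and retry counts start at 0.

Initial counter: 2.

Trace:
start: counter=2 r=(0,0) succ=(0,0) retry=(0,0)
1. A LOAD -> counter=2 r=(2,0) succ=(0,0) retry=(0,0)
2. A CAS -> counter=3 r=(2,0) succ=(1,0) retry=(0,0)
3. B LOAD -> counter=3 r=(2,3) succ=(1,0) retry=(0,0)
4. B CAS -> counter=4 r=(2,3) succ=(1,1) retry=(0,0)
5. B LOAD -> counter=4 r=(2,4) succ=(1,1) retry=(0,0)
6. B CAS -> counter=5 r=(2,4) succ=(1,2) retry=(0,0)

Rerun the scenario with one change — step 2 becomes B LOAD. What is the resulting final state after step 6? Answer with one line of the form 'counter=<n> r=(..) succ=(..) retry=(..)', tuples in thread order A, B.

(re-executing from step 2 with the substitution; state before step 2: counter=2 r=(2,0) succ=(0,0) retry=(0,0))
2. B LOAD -> counter=2 r=(2,2) succ=(0,0) retry=(0,0)
3. B LOAD -> counter=2 r=(2,2) succ=(0,0) retry=(0,0)
4. B CAS -> counter=3 r=(2,2) succ=(0,1) retry=(0,0)
5. B LOAD -> counter=3 r=(2,3) succ=(0,1) retry=(0,0)
6. B CAS -> counter=4 r=(2,3) succ=(0,2) retry=(0,0)

counter=4 r=(2,3) succ=(0,2) retry=(0,0)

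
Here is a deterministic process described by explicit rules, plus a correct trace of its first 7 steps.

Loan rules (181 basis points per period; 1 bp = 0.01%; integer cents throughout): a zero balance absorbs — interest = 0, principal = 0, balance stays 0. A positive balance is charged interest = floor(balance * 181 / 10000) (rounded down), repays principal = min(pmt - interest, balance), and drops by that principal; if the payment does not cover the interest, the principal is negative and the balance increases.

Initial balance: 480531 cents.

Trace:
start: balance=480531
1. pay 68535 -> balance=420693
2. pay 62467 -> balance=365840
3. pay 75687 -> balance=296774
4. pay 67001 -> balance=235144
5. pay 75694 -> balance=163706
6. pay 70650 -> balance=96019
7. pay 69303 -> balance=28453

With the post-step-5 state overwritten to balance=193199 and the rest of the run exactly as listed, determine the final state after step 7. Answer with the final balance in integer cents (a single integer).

59023

state after step 5 := balance=193199
6. pay 70650 -> balance=126045
7. pay 69303 -> balance=59023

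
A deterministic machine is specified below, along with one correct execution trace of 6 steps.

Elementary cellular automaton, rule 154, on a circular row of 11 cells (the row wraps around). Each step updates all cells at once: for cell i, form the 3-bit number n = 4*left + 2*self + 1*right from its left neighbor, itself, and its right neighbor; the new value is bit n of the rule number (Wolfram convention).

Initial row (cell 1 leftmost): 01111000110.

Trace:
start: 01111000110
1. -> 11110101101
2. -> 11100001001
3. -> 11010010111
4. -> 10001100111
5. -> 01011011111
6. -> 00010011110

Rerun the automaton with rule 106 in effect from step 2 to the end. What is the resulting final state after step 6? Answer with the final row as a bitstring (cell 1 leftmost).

10101001001

(re-executing steps 2..6 under rule 106; state before step 2: 11110101101)
2. -> 00011011111
3. -> 00111110001
4. -> 01100010010
5. -> 11100100100
6. -> 10101001001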